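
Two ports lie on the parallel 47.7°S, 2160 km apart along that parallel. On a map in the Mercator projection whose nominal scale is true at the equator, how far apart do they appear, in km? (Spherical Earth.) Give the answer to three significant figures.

The Mercator projection is conformal; its linear scale factor is the same in every direction and equals sec φ = 1/cos φ.
Along the parallel, k = sec 47.7° = 1/0.6730 = 1.486.
Map distance = 2160 × 1.486 ≈ 3210 km.

3210 km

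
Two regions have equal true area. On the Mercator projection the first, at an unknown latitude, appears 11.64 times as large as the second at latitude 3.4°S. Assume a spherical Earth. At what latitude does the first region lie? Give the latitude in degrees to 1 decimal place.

73.0°

On Mercator, (apparent₁)/(apparent₂) = sec²φ₁ / sec²φ₂ when true areas are equal.
cos²φ₂ / cos²φ₁ = 11.64  ⇒  cos φ₁ = cos 3.4° / √11.64 = 0.9982/3.412 = 0.2926.
φ₁ = arccos(0.2926) ≈ 73.0°.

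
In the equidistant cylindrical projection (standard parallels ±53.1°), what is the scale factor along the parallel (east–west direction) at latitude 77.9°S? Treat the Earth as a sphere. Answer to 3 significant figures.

With standard parallel φ₀ = 53.1°, the equirectangular projection gives x = Rλ cos φ₀, y = Rφ, so h = 1 and k = cos 53.1° / cos φ.
k = cos 53.1° / cos 77.9° = 0.6004/0.2096 = 2.864.

2.86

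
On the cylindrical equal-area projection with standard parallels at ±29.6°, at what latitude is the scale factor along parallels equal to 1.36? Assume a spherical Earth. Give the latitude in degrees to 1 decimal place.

50.3°

A cylindrical equal-area projection with standard parallel φ₀ has meridian scale h = cos φ / cos φ₀ and parallel scale k = cos φ₀ / cos φ (so areas are preserved, h·k = 1).
k = cos φ₀ / cos φ = 1.36  ⇒  cos φ = cos 29.6° / 1.36 = 0.6393.
φ = arccos(0.6393) ≈ 50.3°.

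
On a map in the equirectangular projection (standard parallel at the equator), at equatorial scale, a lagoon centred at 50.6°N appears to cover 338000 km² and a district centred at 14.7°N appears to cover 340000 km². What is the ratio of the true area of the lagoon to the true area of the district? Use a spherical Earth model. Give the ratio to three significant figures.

0.652

On the plate carrée, areal scale = h·k = 1 × sec φ, so true area = apparent × cos φ.
True area of lagoon: 338000 × cos(50.6°) = 338000 × 0.6347 = 214500 km².
True area of district: 340000 × cos(14.7°) = 340000 × 0.9673 = 328900 km².
Ratio = 214500 / 328900 ≈ 0.652.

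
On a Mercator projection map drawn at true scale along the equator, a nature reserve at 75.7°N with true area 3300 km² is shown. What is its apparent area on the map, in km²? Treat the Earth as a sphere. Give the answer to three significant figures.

Mercator is conformal, so the point scale is isotropic: h = k = sec φ = 1/cos φ.
Areal scale = k² = sec²φ = 1/cos²(75.7°) = 1/0.2470² = 16.39.
Apparent area = 3300 × 16.39 ≈ 54100 km².

54100 km²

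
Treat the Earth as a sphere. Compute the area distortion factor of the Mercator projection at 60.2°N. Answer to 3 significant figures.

The Mercator projection is conformal; its linear scale factor is the same in every direction and equals sec φ = 1/cos φ.
Areal scale = k² = sec²φ = 1/cos²(60.2°) = 1/0.4970² = 4.049.

4.05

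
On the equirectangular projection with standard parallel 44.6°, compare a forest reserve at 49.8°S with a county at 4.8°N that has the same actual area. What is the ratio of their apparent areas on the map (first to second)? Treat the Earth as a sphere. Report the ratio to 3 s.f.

1.54

In the equirectangular projection with standard parallel φ₀ = 44.6° (x = Rλ cos φ₀, y = Rφ), meridians are true-scale (h = 1) and the parallel scale is k = cos φ₀ / cos φ.
Areal scale at 49.8°: h·k = 1.000 × 1.103 = 1.103.
Areal scale at 4.8°: h·k = 1.000 × 0.7145 = 0.7145.
Ratio = 1.103/0.7145 ≈ 1.54.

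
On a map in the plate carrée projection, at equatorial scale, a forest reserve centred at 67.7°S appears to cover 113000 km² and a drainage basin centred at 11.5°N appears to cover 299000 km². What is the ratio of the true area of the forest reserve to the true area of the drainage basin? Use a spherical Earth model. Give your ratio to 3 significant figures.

0.146

On the plate carrée, areal scale = h·k = 1 × sec φ, so true area = apparent × cos φ.
True area of forest reserve: 113000 × cos(67.7°) = 113000 × 0.3795 = 42880 km².
True area of drainage basin: 299000 × cos(11.5°) = 299000 × 0.9799 = 293000 km².
Ratio = 42880 / 293000 ≈ 0.146.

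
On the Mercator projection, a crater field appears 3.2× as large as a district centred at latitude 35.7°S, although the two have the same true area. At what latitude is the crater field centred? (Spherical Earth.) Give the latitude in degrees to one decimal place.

For equal true areas on Mercator, apparent areas scale as sec²φ, so the ratio is cos²φ₂ / cos²φ₁.
cos²φ₂ / cos²φ₁ = 3.2  ⇒  cos φ₁ = cos 35.7° / √3.2 = 0.8121/1.789 = 0.4540.
φ₁ = arccos(0.4540) ≈ 63.0°.

63.0°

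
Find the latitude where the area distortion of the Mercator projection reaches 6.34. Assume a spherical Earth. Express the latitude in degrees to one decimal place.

Mercator areal scale is sec²φ.
sec²φ = 6.34  ⇒  cos²φ = 0.1577  ⇒  cos φ = 0.3972.
φ = arccos(0.3972) ≈ 66.6°.

66.6°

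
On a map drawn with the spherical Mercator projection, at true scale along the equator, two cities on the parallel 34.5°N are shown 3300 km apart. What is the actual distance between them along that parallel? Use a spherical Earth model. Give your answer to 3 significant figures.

For Mercator, h = k = sec φ (a conformal cylindrical projection has a single point scale, 1/cos φ).
Along the parallel at 34.5°, map distances are exaggerated by k = sec 34.5° = 1.213.
True distance = 3300 / 1.213 = 3300 × cos 34.5° ≈ 2720 km.

2720 km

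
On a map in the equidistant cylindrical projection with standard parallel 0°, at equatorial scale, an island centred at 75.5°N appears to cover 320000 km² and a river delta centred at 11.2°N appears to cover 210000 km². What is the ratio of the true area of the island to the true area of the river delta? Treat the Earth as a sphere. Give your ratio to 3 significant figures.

Plate carrée has h = 1 and k = sec φ, giving areal scale sec φ; true area = (apparent area) · cos φ.
True area of island: 320000 × cos(75.5°) = 320000 × 0.2504 = 80120 km².
True area of river delta: 210000 × cos(11.2°) = 210000 × 0.9810 = 206000 km².
Ratio = 80120 / 206000 ≈ 0.389.

0.389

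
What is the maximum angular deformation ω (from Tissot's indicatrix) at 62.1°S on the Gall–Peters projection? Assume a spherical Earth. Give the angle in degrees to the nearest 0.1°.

The Gall–Peters projection is cylindrical equal-area with φ₀ = 45°. A cylindrical equal-area projection with standard parallel φ₀ has meridian scale h = cos φ / cos φ₀ and parallel scale k = cos φ₀ / cos φ (so areas are preserved, h·k = 1).
At 62.1°: h = 0.6618, k = 1.511; principal scales a = 1.511, b = 0.6618.
sin(ω/2) = (a − b)/(a + b) = 0.8494/2.173 = 0.3909, so ω = 2 arcsin(0.3909) ≈ 46.0°.

46.0°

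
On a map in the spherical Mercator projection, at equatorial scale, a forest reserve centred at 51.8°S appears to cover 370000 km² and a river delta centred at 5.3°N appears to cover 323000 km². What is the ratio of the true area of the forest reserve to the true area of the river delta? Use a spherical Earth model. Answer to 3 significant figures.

0.442

Since Mercator area scale is 1/cos²φ, the true area equals the apparent area multiplied by cos²φ.
True area of forest reserve: 370000 × cos²(51.8°) = 370000 × 0.3824 = 141500 km².
True area of river delta: 323000 × cos²(5.3°) = 323000 × 0.9915 = 320200 km².
Ratio = 141500 / 320200 ≈ 0.442.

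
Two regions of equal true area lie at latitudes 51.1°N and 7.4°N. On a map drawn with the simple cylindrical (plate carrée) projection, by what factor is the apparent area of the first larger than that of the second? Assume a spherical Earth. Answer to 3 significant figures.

1.58

Plate carrée maps x = Rλ, y = Rφ. The meridian scale is h = 1 and the parallel scale is k = 1/cos φ = sec φ.
Areal scale at 51.1°: h·k = 1.000 × 1.592 = 1.592.
Areal scale at 7.4°: h·k = 1.000 × 1.008 = 1.008.
Ratio = 1.592/1.008 ≈ 1.58.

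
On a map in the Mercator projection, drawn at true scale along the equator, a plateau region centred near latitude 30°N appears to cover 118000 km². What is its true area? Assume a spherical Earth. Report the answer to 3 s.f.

88500 km²

The Mercator projection is conformal; its linear scale factor is the same in every direction and equals sec φ = 1/cos φ.
Areal scale = k² = sec²φ = 1/cos²(30°) = 1/0.8660² = 1.333.
True area = apparent / (areal scale) = 118000 / 1.333 ≈ 88500 km².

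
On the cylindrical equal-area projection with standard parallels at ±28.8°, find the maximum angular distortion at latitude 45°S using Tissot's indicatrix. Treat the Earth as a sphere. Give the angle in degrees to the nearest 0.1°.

For cylindrical equal-area with standard parallel φ₀, h = cos φ / cos φ₀ and k = cos φ₀ / cos φ, so h·k = 1.
At 45°: h = 0.8069, k = 1.239; principal scales a = 1.239, b = 0.8069.
sin(ω/2) = (a − b)/(a + b) = 0.4324/2.046 = 0.2113, so ω = 2 arcsin(0.2113) ≈ 24.4°.

24.4°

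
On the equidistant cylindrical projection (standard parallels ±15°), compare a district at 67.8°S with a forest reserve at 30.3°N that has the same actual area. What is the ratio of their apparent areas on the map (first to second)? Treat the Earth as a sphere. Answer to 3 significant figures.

2.29

With standard parallel φ₀ = 15°, the equirectangular projection gives x = Rλ cos φ₀, y = Rφ, so h = 1 and k = cos 15° / cos φ.
Areal scale at 67.8°: h·k = 1.000 × 2.556 = 2.556.
Areal scale at 30.3°: h·k = 1.000 × 1.119 = 1.119.
Ratio = 2.556/1.119 ≈ 2.29.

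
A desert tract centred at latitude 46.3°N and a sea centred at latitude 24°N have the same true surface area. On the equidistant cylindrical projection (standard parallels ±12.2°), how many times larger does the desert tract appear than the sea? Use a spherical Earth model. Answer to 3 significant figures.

The equidistant cylindrical projection with φ₀ = 12.2° has h = 1 (meridians true) and k = cos φ₀ / cos φ along parallels.
Areal scale at 46.3°: h·k = 1.000 × 1.415 = 1.415.
Areal scale at 24°: h·k = 1.000 × 1.070 = 1.070.
Ratio = 1.415/1.070 ≈ 1.32.

1.32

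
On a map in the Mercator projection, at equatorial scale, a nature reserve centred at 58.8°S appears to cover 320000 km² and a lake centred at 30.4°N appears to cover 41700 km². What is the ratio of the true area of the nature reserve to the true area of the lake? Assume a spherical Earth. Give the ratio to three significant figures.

2.77

Since Mercator area scale is 1/cos²φ, the true area equals the apparent area multiplied by cos²φ.
True area of nature reserve: 320000 × cos²(58.8°) = 320000 × 0.2684 = 85870 km².
True area of lake: 41700 × cos²(30.4°) = 41700 × 0.7439 = 31020 km².
Ratio = 85870 / 31020 ≈ 2.77.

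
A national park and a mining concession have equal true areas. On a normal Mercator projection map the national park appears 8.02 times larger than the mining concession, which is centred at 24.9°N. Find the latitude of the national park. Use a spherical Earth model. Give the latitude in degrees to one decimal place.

71.3°

On Mercator, (apparent₁)/(apparent₂) = sec²φ₁ / sec²φ₂ when true areas are equal.
cos²φ₂ / cos²φ₁ = 8.02  ⇒  cos φ₁ = cos 24.9° / √8.02 = 0.9070/2.832 = 0.3203.
φ₁ = arccos(0.3203) ≈ 71.3°.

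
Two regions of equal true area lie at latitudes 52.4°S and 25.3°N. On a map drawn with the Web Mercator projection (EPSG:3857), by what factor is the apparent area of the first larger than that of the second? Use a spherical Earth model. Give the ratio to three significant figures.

Mercator is conformal with k = sec φ, so areal scale = k² = sec²φ.
At 52.4°: sec²(52.4°) = 1/0.6101² = 2.686.
At 25.3°: sec²(25.3°) = 1/0.9041² = 1.223.
Ratio = 2.686/1.223 = cos²(25.3°)/cos²(52.4°) ≈ 2.20.

2.20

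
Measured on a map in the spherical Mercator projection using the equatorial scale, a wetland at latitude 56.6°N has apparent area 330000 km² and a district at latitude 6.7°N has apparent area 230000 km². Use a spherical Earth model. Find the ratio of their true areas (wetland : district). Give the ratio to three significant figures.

0.441

Mercator's areal exaggeration is sec²φ; hence true area = (apparent area) · cos²φ.
True area of wetland: 330000 × cos²(56.6°) = 330000 × 0.3030 = 100000 km².
True area of district: 230000 × cos²(6.7°) = 230000 × 0.9864 = 226900 km².
Ratio = 100000 / 226900 ≈ 0.441.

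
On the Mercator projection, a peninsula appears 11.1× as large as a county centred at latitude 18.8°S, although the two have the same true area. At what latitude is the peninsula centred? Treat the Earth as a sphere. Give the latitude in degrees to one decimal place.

73.5°

On Mercator, (apparent₁)/(apparent₂) = sec²φ₁ / sec²φ₂ when true areas are equal.
cos²φ₂ / cos²φ₁ = 11.1  ⇒  cos φ₁ = cos 18.8° / √11.1 = 0.9466/3.332 = 0.2841.
φ₁ = arccos(0.2841) ≈ 73.5°.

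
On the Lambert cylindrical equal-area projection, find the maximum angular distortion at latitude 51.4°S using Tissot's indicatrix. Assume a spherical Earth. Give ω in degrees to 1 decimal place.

The Lambert cylindrical equal-area projection is the cylindrical equal-area projection with its standard parallel at the equator (φ₀ = 0). For cylindrical equal-area with standard parallel φ₀, h = cos φ / cos φ₀ and k = cos φ₀ / cos φ, so h·k = 1.
At 51.4°: h = 0.6239, k = 1.603; principal scales a = 1.603, b = 0.6239.
sin(ω/2) = (a − b)/(a + b) = 0.9790/2.227 = 0.4397, so ω = 2 arcsin(0.4397) ≈ 52.2°.

52.2°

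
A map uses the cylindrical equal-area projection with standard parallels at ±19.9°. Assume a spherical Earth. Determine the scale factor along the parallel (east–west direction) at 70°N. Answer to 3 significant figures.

2.75

For cylindrical equal-area with standard parallel φ₀, h = cos φ / cos φ₀ and k = cos φ₀ / cos φ, so h·k = 1.
k = cos 19.9° / cos 70° = 0.9403/0.3420 = 2.749.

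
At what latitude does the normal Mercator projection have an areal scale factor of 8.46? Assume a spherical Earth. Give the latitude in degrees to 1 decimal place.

69.9°

Mercator areal scale is sec²φ.
sec²φ = 8.46  ⇒  cos²φ = 0.1182  ⇒  cos φ = 0.3438.
φ = arccos(0.3438) ≈ 69.9°.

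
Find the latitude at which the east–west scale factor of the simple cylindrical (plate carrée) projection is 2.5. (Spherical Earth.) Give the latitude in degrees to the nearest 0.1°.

Plate carrée: h = 1, k = sec φ along parallels.
sec φ = 2.5  ⇒  cos φ = 0.4000  ⇒  φ ≈ 66.4°.

66.4°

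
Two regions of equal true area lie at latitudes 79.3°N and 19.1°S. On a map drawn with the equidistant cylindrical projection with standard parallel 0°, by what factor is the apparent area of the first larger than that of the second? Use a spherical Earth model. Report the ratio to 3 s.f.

In the plate carrée (x = Rλ, y = Rφ), meridians are true-scale (h = 1) and parallels are stretched by k = sec φ.
Areal scale at 79.3°: h·k = 1.000 × 5.386 = 5.386.
Areal scale at 19.1°: h·k = 1.000 × 1.058 = 1.058.
Ratio = 5.386/1.058 ≈ 5.09.

5.09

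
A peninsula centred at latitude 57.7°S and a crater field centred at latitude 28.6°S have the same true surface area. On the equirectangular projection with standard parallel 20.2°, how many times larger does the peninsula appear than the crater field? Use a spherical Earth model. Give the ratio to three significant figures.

1.64

With standard parallel φ₀ = 20.2°, the equirectangular projection gives x = Rλ cos φ₀, y = Rφ, so h = 1 and k = cos 20.2° / cos φ.
Areal scale at 57.7°: h·k = 1.000 × 1.756 = 1.756.
Areal scale at 28.6°: h·k = 1.000 × 1.069 = 1.069.
Ratio = 1.756/1.069 ≈ 1.64.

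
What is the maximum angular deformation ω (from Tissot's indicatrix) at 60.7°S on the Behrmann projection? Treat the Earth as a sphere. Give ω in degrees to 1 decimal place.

62.1°

Behrmann is a cylindrical equal-area projection with standard parallels at ±30°. A cylindrical equal-area projection with standard parallel φ₀ has meridian scale h = cos φ / cos φ₀ and parallel scale k = cos φ₀ / cos φ (so areas are preserved, h·k = 1).
At 60.7°: h = 0.5651, k = 1.770; principal scales a = 1.770, b = 0.5651.
sin(ω/2) = (a − b)/(a + b) = 1.205/2.335 = 0.5159, so ω = 2 arcsin(0.5159) ≈ 62.1°.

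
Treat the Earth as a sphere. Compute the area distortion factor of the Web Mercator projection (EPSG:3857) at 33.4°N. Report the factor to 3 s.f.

1.43

For Mercator, h = k = sec φ (a conformal cylindrical projection has a single point scale, 1/cos φ).
Areal scale = k² = sec²φ = 1/cos²(33.4°) = 1/0.8348² = 1.435.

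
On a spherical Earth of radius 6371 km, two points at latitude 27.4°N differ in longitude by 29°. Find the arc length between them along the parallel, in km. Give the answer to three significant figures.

Arc length along a parallel = R cos φ · Δλ (with Δλ in radians).
= 6371 × cos 27.4° × (29° × π/180) = 6371 × 0.8878 × 0.5061 ≈ 2860 km.

2860 km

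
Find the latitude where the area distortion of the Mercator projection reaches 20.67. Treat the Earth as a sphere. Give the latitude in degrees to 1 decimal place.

77.3°

Mercator areal scale is sec²φ.
sec²φ = 20.67  ⇒  cos²φ = 0.04838  ⇒  cos φ = 0.2200.
φ = arccos(0.2200) ≈ 77.3°.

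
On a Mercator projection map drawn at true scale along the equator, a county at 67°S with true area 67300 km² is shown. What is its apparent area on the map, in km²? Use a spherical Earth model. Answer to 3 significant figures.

441000 km²

Mercator is conformal, so the point scale is isotropic: h = k = sec φ = 1/cos φ.
Areal scale = k² = sec²φ = 1/cos²(67°) = 1/0.3907² = 6.550.
Apparent area = 67300 × 6.550 ≈ 441000 km².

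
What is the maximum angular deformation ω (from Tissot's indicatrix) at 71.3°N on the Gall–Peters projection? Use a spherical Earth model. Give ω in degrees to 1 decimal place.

82.4°

Gall–Peters is a cylindrical equal-area projection with standard parallels at ±45°. A cylindrical equal-area projection with standard parallel φ₀ has meridian scale h = cos φ / cos φ₀ and parallel scale k = cos φ₀ / cos φ (so areas are preserved, h·k = 1).
At 71.3°: h = 0.4534, k = 2.205; principal scales a = 2.205, b = 0.4534.
sin(ω/2) = (a − b)/(a + b) = 1.752/2.659 = 0.6589, so ω = 2 arcsin(0.6589) ≈ 82.4°.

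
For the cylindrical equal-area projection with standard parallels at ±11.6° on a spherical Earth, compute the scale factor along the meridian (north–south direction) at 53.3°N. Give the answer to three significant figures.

0.610

A cylindrical equal-area projection with standard parallel φ₀ has meridian scale h = cos φ / cos φ₀ and parallel scale k = cos φ₀ / cos φ (so areas are preserved, h·k = 1).
h = cos 53.3° / cos 11.6° = 0.5976/0.9796 = 0.6101.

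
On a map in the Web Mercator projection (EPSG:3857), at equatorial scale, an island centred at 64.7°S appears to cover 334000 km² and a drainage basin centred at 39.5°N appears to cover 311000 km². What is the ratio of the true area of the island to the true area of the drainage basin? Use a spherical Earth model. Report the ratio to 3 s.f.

0.329

Since Mercator area scale is 1/cos²φ, the true area equals the apparent area multiplied by cos²φ.
True area of island: 334000 × cos²(64.7°) = 334000 × 0.1826 = 61000 km².
True area of drainage basin: 311000 × cos²(39.5°) = 311000 × 0.5954 = 185200 km².
Ratio = 61000 / 185200 ≈ 0.329.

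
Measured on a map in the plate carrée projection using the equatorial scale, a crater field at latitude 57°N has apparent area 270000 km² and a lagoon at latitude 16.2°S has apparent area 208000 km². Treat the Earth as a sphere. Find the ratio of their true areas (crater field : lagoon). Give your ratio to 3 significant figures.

0.736

On the plate carrée, areal scale = h·k = 1 × sec φ, so true area = apparent × cos φ.
True area of crater field: 270000 × cos(57°) = 270000 × 0.5446 = 147100 km².
True area of lagoon: 208000 × cos(16.2°) = 208000 × 0.9603 = 199700 km².
Ratio = 147100 / 199700 ≈ 0.736.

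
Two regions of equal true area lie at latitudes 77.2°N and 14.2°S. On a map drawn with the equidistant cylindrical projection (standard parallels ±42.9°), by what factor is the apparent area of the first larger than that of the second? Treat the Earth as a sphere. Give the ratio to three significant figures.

4.38

In the equirectangular projection with standard parallel φ₀ = 42.9° (x = Rλ cos φ₀, y = Rφ), meridians are true-scale (h = 1) and the parallel scale is k = cos φ₀ / cos φ.
Areal scale at 77.2°: h·k = 1.000 × 3.306 = 3.306.
Areal scale at 14.2°: h·k = 1.000 × 0.7556 = 0.7556.
Ratio = 3.306/0.7556 ≈ 4.38.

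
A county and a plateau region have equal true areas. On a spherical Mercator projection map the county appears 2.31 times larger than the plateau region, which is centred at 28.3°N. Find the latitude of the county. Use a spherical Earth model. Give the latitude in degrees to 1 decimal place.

54.6°

On Mercator, (apparent₁)/(apparent₂) = sec²φ₁ / sec²φ₂ when true areas are equal.
cos²φ₂ / cos²φ₁ = 2.31  ⇒  cos φ₁ = cos 28.3° / √2.31 = 0.8805/1.520 = 0.5793.
φ₁ = arccos(0.5793) ≈ 54.6°.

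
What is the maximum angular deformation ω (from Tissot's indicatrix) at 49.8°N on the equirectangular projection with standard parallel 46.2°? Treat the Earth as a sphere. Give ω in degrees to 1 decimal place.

4.0°

With standard parallel φ₀ = 46.2°, the equirectangular projection gives x = Rλ cos φ₀, y = Rφ, so h = 1 and k = cos 46.2° / cos φ.
At 49.8°: h = 1.000, k = 1.072; principal scales a = 1.072, b = 1.000.
sin(ω/2) = (a − b)/(a + b) = 0.07233/2.072 = 0.03490, so ω = 2 arcsin(0.03490) ≈ 4.0°.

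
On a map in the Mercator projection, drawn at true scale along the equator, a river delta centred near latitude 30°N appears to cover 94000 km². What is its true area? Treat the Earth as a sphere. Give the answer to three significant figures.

Mercator is conformal, so the point scale is isotropic: h = k = sec φ = 1/cos φ.
Areal scale = k² = sec²φ = 1/cos²(30°) = 1/0.8660² = 1.333.
True area = apparent / (areal scale) = 94000 / 1.333 ≈ 70500 km².

70500 km²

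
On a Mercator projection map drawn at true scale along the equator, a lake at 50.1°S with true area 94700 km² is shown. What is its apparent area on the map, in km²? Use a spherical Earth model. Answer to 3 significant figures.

230000 km²

For Mercator, h = k = sec φ (a conformal cylindrical projection has a single point scale, 1/cos φ).
Areal scale = k² = sec²φ = 1/cos²(50.1°) = 1/0.6414² = 2.430.
Apparent area = 94700 × 2.430 ≈ 230000 km².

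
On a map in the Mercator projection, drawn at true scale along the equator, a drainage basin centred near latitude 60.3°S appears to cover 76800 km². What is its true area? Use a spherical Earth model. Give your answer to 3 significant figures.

18900 km²

For Mercator, h = k = sec φ (a conformal cylindrical projection has a single point scale, 1/cos φ).
Areal scale = k² = sec²φ = 1/cos²(60.3°) = 1/0.4955² = 4.074.
True area = apparent / (areal scale) = 76800 / 4.074 ≈ 18900 km².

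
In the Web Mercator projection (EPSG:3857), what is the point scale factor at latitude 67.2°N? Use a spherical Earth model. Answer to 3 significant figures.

For Mercator, h = k = sec φ (a conformal cylindrical projection has a single point scale, 1/cos φ).
k = 1/cos 67.2° = 1/0.3875 = 2.581.

2.58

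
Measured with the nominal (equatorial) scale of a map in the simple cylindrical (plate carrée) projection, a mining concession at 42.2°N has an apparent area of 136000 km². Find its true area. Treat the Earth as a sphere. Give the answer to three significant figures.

101000 km²

For the equirectangular projection with φ₀ = 0 (plate carrée), h = 1 along meridians and k = sec φ along parallels.
Areal scale = h·k = 1 × sec φ; at 42.2°, h = 1.000, k = 1.350, so h·k = 1.350.
True area = apparent / (areal scale) = 136000 / 1.350 ≈ 101000 km².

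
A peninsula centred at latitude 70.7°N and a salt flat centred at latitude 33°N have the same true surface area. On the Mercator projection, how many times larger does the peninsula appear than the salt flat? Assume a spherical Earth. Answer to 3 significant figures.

Mercator areal scale is sec²φ.
At 70.7°: sec²(70.7°) = 1/0.3305² = 9.154.
At 33°: sec²(33°) = 1/0.8387² = 1.422.
Ratio = 9.154/1.422 = cos²(33°)/cos²(70.7°) ≈ 6.44.

6.44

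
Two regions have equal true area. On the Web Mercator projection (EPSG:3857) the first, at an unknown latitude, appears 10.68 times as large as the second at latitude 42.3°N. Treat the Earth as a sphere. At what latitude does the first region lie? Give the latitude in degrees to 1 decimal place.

Mercator areal scale is sec²φ, so apparent-area ratio = sec²φ₁ / sec²φ₂ = cos²φ₂ / cos²φ₁.
cos²φ₂ / cos²φ₁ = 10.68  ⇒  cos φ₁ = cos 42.3° / √10.68 = 0.7396/3.268 = 0.2263.
φ₁ = arccos(0.2263) ≈ 76.9°.

76.9°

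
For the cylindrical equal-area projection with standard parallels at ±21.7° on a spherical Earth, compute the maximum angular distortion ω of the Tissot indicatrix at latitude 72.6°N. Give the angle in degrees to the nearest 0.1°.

For cylindrical equal-area with standard parallel φ₀, h = cos φ / cos φ₀ and k = cos φ₀ / cos φ, so h·k = 1.
At 72.6°: h = 0.3218, k = 3.107; principal scales a = 3.107, b = 0.3218.
sin(ω/2) = (a − b)/(a + b) = 2.785/3.429 = 0.8123, so ω = 2 arcsin(0.8123) ≈ 108.6°.

108.6°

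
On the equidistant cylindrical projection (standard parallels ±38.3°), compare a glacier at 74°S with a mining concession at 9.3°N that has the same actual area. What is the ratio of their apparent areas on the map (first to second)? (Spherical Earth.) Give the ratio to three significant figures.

In the equirectangular projection with standard parallel φ₀ = 38.3° (x = Rλ cos φ₀, y = Rφ), meridians are true-scale (h = 1) and the parallel scale is k = cos φ₀ / cos φ.
Areal scale at 74°: h·k = 1.000 × 2.847 = 2.847.
Areal scale at 9.3°: h·k = 1.000 × 0.7952 = 0.7952.
Ratio = 2.847/0.7952 ≈ 3.58.

3.58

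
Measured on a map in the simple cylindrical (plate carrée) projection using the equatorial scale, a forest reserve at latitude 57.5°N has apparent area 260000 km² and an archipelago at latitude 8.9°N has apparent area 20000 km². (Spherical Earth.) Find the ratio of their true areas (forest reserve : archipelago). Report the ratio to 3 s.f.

7.07

Plate carrée has h = 1 and k = sec φ, giving areal scale sec φ; true area = (apparent area) · cos φ.
True area of forest reserve: 260000 × cos(57.5°) = 260000 × 0.5373 = 139700 km².
True area of archipelago: 20000 × cos(8.9°) = 20000 × 0.9880 = 19760 km².
Ratio = 139700 / 19760 ≈ 7.07.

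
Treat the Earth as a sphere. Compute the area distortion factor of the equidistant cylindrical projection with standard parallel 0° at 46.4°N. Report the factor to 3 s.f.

In the plate carrée (x = Rλ, y = Rφ), meridians are true-scale (h = 1) and parallels are stretched by k = sec φ.
Areal scale = h·k = 1 × sec φ; at 46.4°, h = 1.000, k = 1.450, so h·k = 1.450.

1.45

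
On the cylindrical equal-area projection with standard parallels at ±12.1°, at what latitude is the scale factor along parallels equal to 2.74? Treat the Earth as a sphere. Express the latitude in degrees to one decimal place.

For cylindrical equal-area with standard parallel φ₀, h = cos φ / cos φ₀ and k = cos φ₀ / cos φ, so h·k = 1.
k = cos φ₀ / cos φ = 2.74  ⇒  cos φ = cos 12.1° / 2.74 = 0.3569.
φ = arccos(0.3569) ≈ 69.1°.

69.1°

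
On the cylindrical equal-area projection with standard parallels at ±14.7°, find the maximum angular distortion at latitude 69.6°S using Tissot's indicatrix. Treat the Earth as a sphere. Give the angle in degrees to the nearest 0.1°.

A cylindrical equal-area projection with standard parallel φ₀ has meridian scale h = cos φ / cos φ₀ and parallel scale k = cos φ₀ / cos φ (so areas are preserved, h·k = 1).
At 69.6°: h = 0.3604, k = 2.775; principal scales a = 2.775, b = 0.3604.
sin(ω/2) = (a − b)/(a + b) = 2.415/3.135 = 0.7701, so ω = 2 arcsin(0.7701) ≈ 100.7°.

100.7°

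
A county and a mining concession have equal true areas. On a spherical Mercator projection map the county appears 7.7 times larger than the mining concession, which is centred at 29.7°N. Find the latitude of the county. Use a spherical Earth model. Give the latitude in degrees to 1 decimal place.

71.8°

On Mercator, (apparent₁)/(apparent₂) = sec²φ₁ / sec²φ₂ when true areas are equal.
cos²φ₂ / cos²φ₁ = 7.7  ⇒  cos φ₁ = cos 29.7° / √7.7 = 0.8686/2.775 = 0.3130.
φ₁ = arccos(0.3130) ≈ 71.8°.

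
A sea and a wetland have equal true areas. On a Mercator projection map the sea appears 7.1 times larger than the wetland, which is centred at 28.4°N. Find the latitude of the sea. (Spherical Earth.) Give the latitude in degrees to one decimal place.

70.7°

Mercator areal scale is sec²φ, so apparent-area ratio = sec²φ₁ / sec²φ₂ = cos²φ₂ / cos²φ₁.
cos²φ₂ / cos²φ₁ = 7.1  ⇒  cos φ₁ = cos 28.4° / √7.1 = 0.8796/2.665 = 0.3301.
φ₁ = arccos(0.3301) ≈ 70.7°.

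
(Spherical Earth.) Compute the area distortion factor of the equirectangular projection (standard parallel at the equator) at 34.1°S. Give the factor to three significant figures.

In the plate carrée (x = Rλ, y = Rφ), meridians are true-scale (h = 1) and parallels are stretched by k = sec φ.
Areal scale = h·k = 1 × sec φ; at 34.1°, h = 1.000, k = 1.208, so h·k = 1.208.

1.21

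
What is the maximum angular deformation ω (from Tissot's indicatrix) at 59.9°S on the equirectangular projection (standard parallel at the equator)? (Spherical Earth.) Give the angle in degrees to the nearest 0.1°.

38.8°

Plate carrée maps x = Rλ, y = Rφ. The meridian scale is h = 1 and the parallel scale is k = 1/cos φ = sec φ.
At 59.9°: h = 1.000, k = 1.994; principal scales a = 1.994, b = 1.000.
sin(ω/2) = (a − b)/(a + b) = 0.9940/2.994 = 0.3320, so ω = 2 arcsin(0.3320) ≈ 38.8°.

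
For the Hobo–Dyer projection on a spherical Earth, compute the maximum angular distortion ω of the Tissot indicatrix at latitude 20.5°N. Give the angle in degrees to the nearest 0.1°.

Hobo–Dyer is a cylindrical equal-area projection with standard parallels at ±37.5°. For cylindrical equal-area with standard parallel φ₀, h = cos φ / cos φ₀ and k = cos φ₀ / cos φ, so h·k = 1.
At 20.5°: h = 1.181, k = 0.8470; principal scales a = 1.181, b = 0.8470.
sin(ω/2) = (a − b)/(a + b) = 0.3337/2.028 = 0.1646, so ω = 2 arcsin(0.1646) ≈ 18.9°.

18.9°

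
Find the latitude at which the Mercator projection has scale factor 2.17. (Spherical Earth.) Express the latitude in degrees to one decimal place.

62.6°

Mercator scale is k = sec φ = 1/cos φ.
1/cos φ = 2.17  ⇒  cos φ = 0.4608  ⇒  φ = arccos(0.4608) ≈ 62.6°.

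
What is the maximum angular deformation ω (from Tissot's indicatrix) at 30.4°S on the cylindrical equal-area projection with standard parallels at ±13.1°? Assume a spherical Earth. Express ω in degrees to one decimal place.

For cylindrical equal-area with standard parallel φ₀, h = cos φ / cos φ₀ and k = cos φ₀ / cos φ, so h·k = 1.
At 30.4°: h = 0.8856, k = 1.129; principal scales a = 1.129, b = 0.8856.
sin(ω/2) = (a − b)/(a + b) = 0.2437/2.015 = 0.1209, so ω = 2 arcsin(0.1209) ≈ 13.9°.

13.9°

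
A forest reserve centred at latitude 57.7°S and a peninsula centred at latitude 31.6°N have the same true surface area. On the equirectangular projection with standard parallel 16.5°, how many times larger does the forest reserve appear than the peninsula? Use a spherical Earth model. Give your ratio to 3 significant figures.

1.59

With standard parallel φ₀ = 16.5°, the equirectangular projection gives x = Rλ cos φ₀, y = Rφ, so h = 1 and k = cos 16.5° / cos φ.
Areal scale at 57.7°: h·k = 1.000 × 1.794 = 1.794.
Areal scale at 31.6°: h·k = 1.000 × 1.126 = 1.126.
Ratio = 1.794/1.126 ≈ 1.59.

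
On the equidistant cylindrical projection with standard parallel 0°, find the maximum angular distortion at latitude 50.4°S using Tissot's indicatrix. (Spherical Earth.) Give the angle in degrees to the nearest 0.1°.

In the plate carrée (x = Rλ, y = Rφ), meridians are true-scale (h = 1) and parallels are stretched by k = sec φ.
At 50.4°: h = 1.000, k = 1.569; principal scales a = 1.569, b = 1.000.
sin(ω/2) = (a − b)/(a + b) = 0.5688/2.569 = 0.2214, so ω = 2 arcsin(0.2214) ≈ 25.6°.

25.6°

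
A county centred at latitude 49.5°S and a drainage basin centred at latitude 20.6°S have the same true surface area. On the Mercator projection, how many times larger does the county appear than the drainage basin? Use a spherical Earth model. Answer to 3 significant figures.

2.08

On Mercator, area is exaggerated by sec²φ = 1/cos²φ.
At 49.5°: sec²(49.5°) = 1/0.6494² = 2.371.
At 20.6°: sec²(20.6°) = 1/0.9361² = 1.141.
Ratio = 2.371/1.141 = cos²(20.6°)/cos²(49.5°) ≈ 2.08.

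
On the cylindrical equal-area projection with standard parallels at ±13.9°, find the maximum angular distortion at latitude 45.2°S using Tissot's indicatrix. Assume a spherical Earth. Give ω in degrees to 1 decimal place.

A cylindrical equal-area projection with standard parallel φ₀ has meridian scale h = cos φ / cos φ₀ and parallel scale k = cos φ₀ / cos φ (so areas are preserved, h·k = 1).
At 45.2°: h = 0.7259, k = 1.378; principal scales a = 1.378, b = 0.7259.
sin(ω/2) = (a − b)/(a + b) = 0.6517/2.104 = 0.3098, so ω = 2 arcsin(0.3098) ≈ 36.1°.

36.1°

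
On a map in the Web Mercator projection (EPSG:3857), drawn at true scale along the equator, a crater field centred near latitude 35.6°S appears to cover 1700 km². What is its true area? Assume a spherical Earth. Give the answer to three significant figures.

1120 km²

Mercator is conformal, so the point scale is isotropic: h = k = sec φ = 1/cos φ.
Areal scale = k² = sec²φ = 1/cos²(35.6°) = 1/0.8131² = 1.513.
True area = apparent / (areal scale) = 1700 / 1.513 ≈ 1120 km².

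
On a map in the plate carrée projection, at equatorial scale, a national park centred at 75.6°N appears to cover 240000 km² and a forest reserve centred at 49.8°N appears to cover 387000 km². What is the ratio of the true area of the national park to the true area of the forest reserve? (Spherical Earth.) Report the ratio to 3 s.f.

0.239

Plate carrée has h = 1 and k = sec φ, giving areal scale sec φ; true area = (apparent area) · cos φ.
True area of national park: 240000 × cos(75.6°) = 240000 × 0.2487 = 59690 km².
True area of forest reserve: 387000 × cos(49.8°) = 387000 × 0.6455 = 249800 km².
Ratio = 59690 / 249800 ≈ 0.239.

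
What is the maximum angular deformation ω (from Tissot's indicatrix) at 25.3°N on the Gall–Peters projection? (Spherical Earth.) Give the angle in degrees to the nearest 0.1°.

Gall–Peters is a cylindrical equal-area projection with standard parallels at ±45°. Cylindrical equal-area (φ₀ = 45°): h = cos φ / cos 45° along meridians, k = cos 45° / cos φ along parallels; h·k = 1.
At 25.3°: h = 1.279, k = 0.7821; principal scales a = 1.279, b = 0.7821.
sin(ω/2) = (a − b)/(a + b) = 0.4964/2.061 = 0.2409, so ω = 2 arcsin(0.2409) ≈ 27.9°.

27.9°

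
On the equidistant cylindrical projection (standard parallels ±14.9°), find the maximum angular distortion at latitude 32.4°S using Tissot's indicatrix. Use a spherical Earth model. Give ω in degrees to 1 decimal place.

7.7°

With standard parallel φ₀ = 14.9°, the equirectangular projection gives x = Rλ cos φ₀, y = Rφ, so h = 1 and k = cos 14.9° / cos φ.
At 32.4°: h = 1.000, k = 1.145; principal scales a = 1.145, b = 1.000.
sin(ω/2) = (a − b)/(a + b) = 0.1446/2.145 = 0.06740, so ω = 2 arcsin(0.06740) ≈ 7.7°.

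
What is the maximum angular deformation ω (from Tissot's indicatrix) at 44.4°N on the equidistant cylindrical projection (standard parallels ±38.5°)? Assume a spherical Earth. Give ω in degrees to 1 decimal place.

With standard parallel φ₀ = 38.5°, the equirectangular projection gives x = Rλ cos φ₀, y = Rφ, so h = 1 and k = cos 38.5° / cos φ.
At 44.4°: h = 1.000, k = 1.095; principal scales a = 1.095, b = 1.000.
sin(ω/2) = (a − b)/(a + b) = 0.09536/2.095 = 0.04551, so ω = 2 arcsin(0.04551) ≈ 5.2°.

5.2°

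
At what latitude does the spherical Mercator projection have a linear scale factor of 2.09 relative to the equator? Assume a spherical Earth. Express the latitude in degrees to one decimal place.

Mercator scale is k = sec φ = 1/cos φ.
1/cos φ = 2.09  ⇒  cos φ = 0.4785  ⇒  φ = arccos(0.4785) ≈ 61.4°.

61.4°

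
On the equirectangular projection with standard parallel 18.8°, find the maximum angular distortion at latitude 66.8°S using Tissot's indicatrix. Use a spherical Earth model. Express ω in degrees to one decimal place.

With standard parallel φ₀ = 18.8°, the equirectangular projection gives x = Rλ cos φ₀, y = Rφ, so h = 1 and k = cos 18.8° / cos φ.
At 66.8°: h = 1.000, k = 2.403; principal scales a = 2.403, b = 1.000.
sin(ω/2) = (a − b)/(a + b) = 1.403/3.403 = 0.4123, so ω = 2 arcsin(0.4123) ≈ 48.7°.

48.7°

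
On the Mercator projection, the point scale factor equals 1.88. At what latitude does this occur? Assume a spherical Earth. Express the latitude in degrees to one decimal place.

57.9°

Mercator scale is k = sec φ = 1/cos φ.
1/cos φ = 1.88  ⇒  cos φ = 0.5319  ⇒  φ = arccos(0.5319) ≈ 57.9°.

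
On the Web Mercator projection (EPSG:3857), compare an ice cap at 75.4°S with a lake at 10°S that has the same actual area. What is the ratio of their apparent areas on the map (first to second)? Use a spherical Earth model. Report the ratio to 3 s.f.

15.3

On Mercator, area is exaggerated by sec²φ = 1/cos²φ.
At 75.4°: sec²(75.4°) = 1/0.2521² = 15.74.
At 10°: sec²(10°) = 1/0.9848² = 1.031.
Ratio = 15.74/1.031 = cos²(10°)/cos²(75.4°) ≈ 15.3.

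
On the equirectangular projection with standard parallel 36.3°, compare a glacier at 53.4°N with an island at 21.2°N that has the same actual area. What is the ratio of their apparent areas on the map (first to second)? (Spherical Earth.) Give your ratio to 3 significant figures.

1.56

With standard parallel φ₀ = 36.3°, the equirectangular projection gives x = Rλ cos φ₀, y = Rφ, so h = 1 and k = cos 36.3° / cos φ.
Areal scale at 53.4°: h·k = 1.000 × 1.352 = 1.352.
Areal scale at 21.2°: h·k = 1.000 × 0.8644 = 0.8644.
Ratio = 1.352/0.8644 ≈ 1.56.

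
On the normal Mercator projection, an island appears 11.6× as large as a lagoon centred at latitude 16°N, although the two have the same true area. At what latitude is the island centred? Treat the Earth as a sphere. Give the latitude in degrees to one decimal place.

On Mercator, (apparent₁)/(apparent₂) = sec²φ₁ / sec²φ₂ when true areas are equal.
cos²φ₂ / cos²φ₁ = 11.6  ⇒  cos φ₁ = cos 16° / √11.6 = 0.9613/3.406 = 0.2822.
φ₁ = arccos(0.2822) ≈ 73.6°.

73.6°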